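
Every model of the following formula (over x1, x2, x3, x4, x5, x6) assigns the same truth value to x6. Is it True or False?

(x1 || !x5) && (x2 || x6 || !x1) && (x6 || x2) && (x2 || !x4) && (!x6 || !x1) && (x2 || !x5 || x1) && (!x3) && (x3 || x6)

Suppose x6 = false.
From the singleton clause (x2), x2 = true.
From the singleton clause (!x3), x3 = false.
Now (x3) is unsatisfied and unit — conflict.
So every satisfying assignment has x6 = True.

True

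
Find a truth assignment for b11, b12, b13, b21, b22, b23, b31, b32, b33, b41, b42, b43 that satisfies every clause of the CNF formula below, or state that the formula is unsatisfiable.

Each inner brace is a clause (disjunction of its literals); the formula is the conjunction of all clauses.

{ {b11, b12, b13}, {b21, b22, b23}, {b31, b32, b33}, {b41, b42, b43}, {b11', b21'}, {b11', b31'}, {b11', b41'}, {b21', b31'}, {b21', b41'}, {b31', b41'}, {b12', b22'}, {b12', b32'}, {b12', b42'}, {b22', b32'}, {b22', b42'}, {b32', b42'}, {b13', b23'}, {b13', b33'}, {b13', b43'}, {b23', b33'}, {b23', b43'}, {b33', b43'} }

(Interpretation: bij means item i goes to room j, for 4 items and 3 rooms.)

Try b11 = 0.
Try b12 = 1.
Unit clause (b22') forces b22 = 0.
Unit clause (b32') forces b32 = 0.
Unit clause (b42') forces b42 = 0.
Try b21 = 1.
Unit clause (b31') forces b31 = 0.
Unit clause (b33) forces b33 = 1.
Unit clause (b41') forces b41 = 0.
Unit clause (b43) forces b43 = 1.
But (b43') is also a unit clause — contradiction.
Undo b21 and try b21 = 0.
Unit clause (b23) forces b23 = 1.
Unit clause (b13') forces b13 = 0.
Unit clause (b33') forces b33 = 0.
Unit clause (b31) forces b31 = 1.
Unit clause (b41') forces b41 = 0.
Unit clause (b43) forces b43 = 1.
But (b43') is also a unit clause — contradiction.
Either choice for b21 ends in contradiction.
Undo b12 and try b12 = 0.
Unit clause (b13) forces b13 = 1.
Unit clause (b23') forces b23 = 0.
Unit clause (b33') forces b33 = 0.
Unit clause (b43') forces b43 = 0.
Try b21 = 1.
Unit clause (b31') forces b31 = 0.
Unit clause (b32) forces b32 = 1.
Unit clause (b41') forces b41 = 0.
Unit clause (b42) forces b42 = 1.
But (b42') is also a unit clause — contradiction.
Undo b21 and try b21 = 0.
Unit clause (b22) forces b22 = 1.
Unit clause (b32') forces b32 = 0.
Unit clause (b31) forces b31 = 1.
Unit clause (b41') forces b41 = 0.
Unit clause (b42) forces b42 = 1.
But (b42') is also a unit clause — contradiction.
Either choice for b21 ends in contradiction.
Either choice for b12 ends in contradiction.
Undo b11 and try b11 = 1.
Unit clause (b21') forces b21 = 0.
Unit clause (b31') forces b31 = 0.
Unit clause (b41') forces b41 = 0.
Try b22 = 1.
Unit clause (b12') forces b12 = 0.
Unit clause (b32') forces b32 = 0.
Unit clause (b33) forces b33 = 1.
Unit clause (b42') forces b42 = 0.
Unit clause (b43) forces b43 = 1.
But (b43') is also a unit clause — contradiction.
Undo b22 and try b22 = 0.
Unit clause (b23) forces b23 = 1.
Unit clause (b13') forces b13 = 0.
Unit clause (b33') forces b33 = 0.
Unit clause (b32) forces b32 = 1.
Unit clause (b12') forces b12 = 0.
Unit clause (b42') forces b42 = 0.
Unit clause (b43) forces b43 = 1.
But (b43') is also a unit clause — contradiction.
Either choice for b22 ends in contradiction.
Either choice for b11 ends in contradiction.

UNSATISFIABLE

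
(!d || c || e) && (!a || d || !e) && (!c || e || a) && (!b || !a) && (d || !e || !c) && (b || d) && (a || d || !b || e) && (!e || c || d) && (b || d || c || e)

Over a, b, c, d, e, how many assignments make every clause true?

There are 2^5 = 32 truth assignments over (a, b, c, d, e).
Split on e. With e = true, the clauses containing e are satisfied and !e drops from the rest; 6 of the 2^4 = 16 assignments to the other variables satisfy what remains.
With e = false, by the same count on the reduced clause set, 1 assignment works.
Total: 6 + 1 = 7.

7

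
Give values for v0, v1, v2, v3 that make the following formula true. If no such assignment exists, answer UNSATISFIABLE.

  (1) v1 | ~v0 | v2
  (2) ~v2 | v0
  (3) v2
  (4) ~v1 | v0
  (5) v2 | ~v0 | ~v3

Unit clause (v2) forces v2 = 1.
Unit clause (v0) forces v0 = 1.
Every clause is now satisfied; v1, v3 are unconstrained.

v0: 1, v1: 0, v2: 1, v3: 0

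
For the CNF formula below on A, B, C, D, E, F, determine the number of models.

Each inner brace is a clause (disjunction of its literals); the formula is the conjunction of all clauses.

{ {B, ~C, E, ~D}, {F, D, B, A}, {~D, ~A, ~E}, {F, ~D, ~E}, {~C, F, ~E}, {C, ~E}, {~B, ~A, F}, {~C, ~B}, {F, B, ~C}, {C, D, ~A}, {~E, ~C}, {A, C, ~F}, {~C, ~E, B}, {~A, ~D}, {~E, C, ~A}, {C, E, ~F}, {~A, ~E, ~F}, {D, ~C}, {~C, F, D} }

There are 2^6 = 64 truth assignments over (A, B, C, D, E, F).
Split on C. With C = 1, the clauses containing C are satisfied and ~C drops from the rest; 0 of the 2^5 = 32 assignments to the other variables satisfy what remains.
With C = 0, by the same count on the reduced clause set, 3 assignments work.
Total: 0 + 3 = 3.

3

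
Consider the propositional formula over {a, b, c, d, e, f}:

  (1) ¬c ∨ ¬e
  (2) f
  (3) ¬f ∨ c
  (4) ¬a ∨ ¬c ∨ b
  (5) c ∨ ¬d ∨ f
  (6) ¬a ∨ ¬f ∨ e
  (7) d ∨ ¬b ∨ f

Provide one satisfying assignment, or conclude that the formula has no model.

Unit clause (f) forces f = True.
Unit clause (c) forces c = True.
Unit clause (¬e) forces e = False.
Unit clause (¬a) forces a = False.
Every clause is now satisfied; b, d are unconstrained.

a: False,  b: False,  c: True,  d: False,  e: False,  f: True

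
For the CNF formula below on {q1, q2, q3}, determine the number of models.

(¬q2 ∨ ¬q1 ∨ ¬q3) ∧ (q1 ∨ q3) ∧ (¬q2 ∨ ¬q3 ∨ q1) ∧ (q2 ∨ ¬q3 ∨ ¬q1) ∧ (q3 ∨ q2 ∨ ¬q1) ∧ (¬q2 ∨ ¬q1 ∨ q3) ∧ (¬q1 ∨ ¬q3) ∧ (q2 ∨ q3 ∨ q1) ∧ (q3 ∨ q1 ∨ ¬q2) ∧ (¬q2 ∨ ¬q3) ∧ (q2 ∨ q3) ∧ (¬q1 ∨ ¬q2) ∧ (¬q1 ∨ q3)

1

There are 2^3 = 8 truth assignments over (q1, q2, q3).
Split on q2. With q2 = True, the clauses containing q2 are satisfied and ¬q2 drops from the rest; 0 of the 2^2 = 4 assignments to the other variables satisfy what remains.
With q2 = False, by the same count on the reduced clause set, 1 assignment works.
(One model: q1=F, q2=F, q3=T.)
Total: 0 + 1 = 1.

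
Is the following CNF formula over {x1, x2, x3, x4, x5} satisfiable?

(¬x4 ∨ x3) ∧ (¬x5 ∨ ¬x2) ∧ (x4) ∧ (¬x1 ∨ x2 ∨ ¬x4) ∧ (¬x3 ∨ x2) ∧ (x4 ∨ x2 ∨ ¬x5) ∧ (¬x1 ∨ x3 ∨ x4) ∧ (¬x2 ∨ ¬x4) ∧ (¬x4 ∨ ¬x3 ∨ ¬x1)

Unsatisfiable

Unit clause (x4) forces x4 = True.
Unit clause (x3) forces x3 = True.
Unit clause (x2) forces x2 = True.
But (¬x2) is also a unit clause — contradiction.
No assignment satisfies every clause.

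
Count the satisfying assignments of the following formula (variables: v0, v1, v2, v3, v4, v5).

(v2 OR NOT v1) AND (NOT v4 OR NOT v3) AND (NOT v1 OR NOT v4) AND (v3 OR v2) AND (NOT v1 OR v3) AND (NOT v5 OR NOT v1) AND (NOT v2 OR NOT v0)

11

There are 2^6 = 64 truth assignments over (v0, v1, v2, v3, v4, v5).
Split on v3. With v3 = true, the clauses containing v3 are satisfied and NOT v3 drops from the rest; 7 of the 2^5 = 32 assignments to the other variables satisfy what remains.
With v3 = false, by the same count on the reduced clause set, 4 assignments work.
(One model: v0=F, v1=F, v2=F, v3=T, v4=F, v5=F.)
Total: 7 + 4 = 11.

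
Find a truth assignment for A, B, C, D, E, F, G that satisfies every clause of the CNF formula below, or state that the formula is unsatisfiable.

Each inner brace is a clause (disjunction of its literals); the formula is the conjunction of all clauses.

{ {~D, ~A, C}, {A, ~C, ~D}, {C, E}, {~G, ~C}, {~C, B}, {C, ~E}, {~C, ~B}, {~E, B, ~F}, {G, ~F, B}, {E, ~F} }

UNSATISFIABLE

Try C = 1.
Unit clause (~G) forces G = 0.
Unit clause (B) forces B = 1.
Now (~B) is unsatisfied and unit — conflict.
Undo C and try C = 0.
Unit clause (E) forces E = 1.
Now (~E) is unsatisfied and unit — conflict.
Neither C = 1 nor C = 0 works.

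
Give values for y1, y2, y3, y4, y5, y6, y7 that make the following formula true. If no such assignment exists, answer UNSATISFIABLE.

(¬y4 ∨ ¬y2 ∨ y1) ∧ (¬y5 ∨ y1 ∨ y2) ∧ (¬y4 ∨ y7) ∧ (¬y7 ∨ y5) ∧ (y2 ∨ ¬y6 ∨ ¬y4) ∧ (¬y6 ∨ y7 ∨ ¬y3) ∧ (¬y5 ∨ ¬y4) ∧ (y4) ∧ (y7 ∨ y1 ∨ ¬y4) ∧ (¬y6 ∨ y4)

UNSATISFIABLE

(y4) alone gives y4 = True.
(y7) alone gives y7 = True.
(y5) alone gives y5 = True.
That conflicts with the unit clause (¬y5).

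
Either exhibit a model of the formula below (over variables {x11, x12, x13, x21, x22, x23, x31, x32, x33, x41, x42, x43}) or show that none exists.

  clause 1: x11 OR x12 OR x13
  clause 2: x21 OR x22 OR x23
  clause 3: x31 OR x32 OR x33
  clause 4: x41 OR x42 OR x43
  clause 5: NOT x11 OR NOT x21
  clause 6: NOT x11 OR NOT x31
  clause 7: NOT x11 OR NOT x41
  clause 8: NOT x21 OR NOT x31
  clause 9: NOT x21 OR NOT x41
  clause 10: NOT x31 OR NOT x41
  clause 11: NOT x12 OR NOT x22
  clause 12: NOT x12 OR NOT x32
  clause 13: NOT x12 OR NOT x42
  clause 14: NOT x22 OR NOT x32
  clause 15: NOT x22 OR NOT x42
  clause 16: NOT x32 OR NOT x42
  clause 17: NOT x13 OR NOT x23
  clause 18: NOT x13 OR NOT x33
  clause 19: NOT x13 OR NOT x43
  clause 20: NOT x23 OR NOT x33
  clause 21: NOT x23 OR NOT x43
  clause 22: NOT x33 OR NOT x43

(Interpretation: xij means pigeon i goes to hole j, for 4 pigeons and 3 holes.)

UNSATISFIABLE

Branch on x11: set x11 = false.
Branch on x12: set x12 = true.
(NOT x22) alone gives x22 = false.
(NOT x32) alone gives x32 = false.
(NOT x42) alone gives x42 = false.
Branch on x21: set x21 = true.
(NOT x31) alone gives x31 = false.
(x33) alone gives x33 = true.
(NOT x41) alone gives x41 = false.
(x43) alone gives x43 = true.
Now (NOT x43) is unsatisfied and unit — conflict.
Undo x21 and try x21 = false.
(x23) alone gives x23 = true.
(NOT x13) alone gives x13 = false.
(NOT x33) alone gives x33 = false.
(x31) alone gives x31 = true.
(NOT x41) alone gives x41 = false.
(x43) alone gives x43 = true.
Now (NOT x43) is unsatisfied and unit — conflict.
Neither x21 = true nor x21 = false works.
Undo x12 and try x12 = false.
(x13) alone gives x13 = true.
(NOT x23) alone gives x23 = false.
(NOT x33) alone gives x33 = false.
(NOT x43) alone gives x43 = false.
Branch on x21: set x21 = true.
(NOT x31) alone gives x31 = false.
(x32) alone gives x32 = true.
(NOT x41) alone gives x41 = false.
(x42) alone gives x42 = true.
Now (NOT x42) is unsatisfied and unit — conflict.
Undo x21 and try x21 = false.
(x22) alone gives x22 = true.
(NOT x32) alone gives x32 = false.
(x31) alone gives x31 = true.
(NOT x41) alone gives x41 = false.
(x42) alone gives x42 = true.
Now (NOT x42) is unsatisfied and unit — conflict.
Neither x21 = true nor x21 = false works.
Neither x12 = true nor x12 = false works.
Undo x11 and try x11 = true.
(NOT x21) alone gives x21 = false.
(NOT x31) alone gives x31 = false.
(NOT x41) alone gives x41 = false.
Branch on x22: set x22 = true.
(NOT x12) alone gives x12 = false.
(NOT x32) alone gives x32 = false.
(x33) alone gives x33 = true.
(NOT x42) alone gives x42 = false.
(x43) alone gives x43 = true.
Now (NOT x43) is unsatisfied and unit — conflict.
Undo x22 and try x22 = false.
(x23) alone gives x23 = true.
(NOT x13) alone gives x13 = false.
(NOT x33) alone gives x33 = false.
(x32) alone gives x32 = true.
(NOT x12) alone gives x12 = false.
(NOT x42) alone gives x42 = false.
(x43) alone gives x43 = true.
Now (NOT x43) is unsatisfied and unit — conflict.
Neither x22 = true nor x22 = false works.
Neither x11 = true nor x11 = false works.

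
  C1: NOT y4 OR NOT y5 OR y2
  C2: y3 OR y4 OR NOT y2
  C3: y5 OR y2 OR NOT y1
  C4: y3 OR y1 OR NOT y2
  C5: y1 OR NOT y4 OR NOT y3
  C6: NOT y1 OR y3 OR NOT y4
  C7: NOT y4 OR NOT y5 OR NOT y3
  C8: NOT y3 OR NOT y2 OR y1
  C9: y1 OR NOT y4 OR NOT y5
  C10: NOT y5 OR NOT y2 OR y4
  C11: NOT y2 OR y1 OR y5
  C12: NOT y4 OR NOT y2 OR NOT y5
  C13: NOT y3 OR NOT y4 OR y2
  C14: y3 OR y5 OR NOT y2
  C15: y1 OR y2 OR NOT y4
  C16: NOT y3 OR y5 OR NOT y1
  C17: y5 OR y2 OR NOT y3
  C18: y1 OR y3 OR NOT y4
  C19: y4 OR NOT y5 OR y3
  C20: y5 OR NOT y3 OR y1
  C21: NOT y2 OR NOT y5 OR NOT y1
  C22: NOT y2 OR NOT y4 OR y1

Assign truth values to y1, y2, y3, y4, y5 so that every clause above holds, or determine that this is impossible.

y1: false; y2: false; y3: true; y4: false; y5: true

Suppose y4 = false.
Suppose y3 = true.
Suppose y2 = false.
The clause (y5) is unit, so y5 = true.
Every clause is now satisfied; y1 is unconstrained.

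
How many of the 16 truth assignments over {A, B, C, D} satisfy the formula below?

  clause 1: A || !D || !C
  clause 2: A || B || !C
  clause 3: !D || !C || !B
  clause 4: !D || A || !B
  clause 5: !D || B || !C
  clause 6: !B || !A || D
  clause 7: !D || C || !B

There are 2^4 = 16 truth assignments over (A, B, C, D).
Check each against the 7 clauses (columns in the order A, B, C, D):
  F F F F  ✓ satisfies all
  F F F T  ✓ satisfies all
  F F T F  ✗ fails (A || B || !C)
  F F T T  ✗ fails (A || !D || !C)
  F T F F  ✓ satisfies all
  F T F T  ✗ fails (!D || A || !B)
  F T T F  ✓ satisfies all
  F T T T  ✗ fails (A || !D || !C)
  T F F F  ✓ satisfies all
  T F F T  ✓ satisfies all
  T F T F  ✓ satisfies all
  T F T T  ✗ fails (!D || B || !C)
  T T F F  ✗ fails (!B || !A || D)
  T T F T  ✗ fails (!D || C || !B)
  T T T F  ✗ fails (!B || !A || D)
  T T T T  ✗ fails (!D || !C || !B)
7 of the 16 rows are models.

7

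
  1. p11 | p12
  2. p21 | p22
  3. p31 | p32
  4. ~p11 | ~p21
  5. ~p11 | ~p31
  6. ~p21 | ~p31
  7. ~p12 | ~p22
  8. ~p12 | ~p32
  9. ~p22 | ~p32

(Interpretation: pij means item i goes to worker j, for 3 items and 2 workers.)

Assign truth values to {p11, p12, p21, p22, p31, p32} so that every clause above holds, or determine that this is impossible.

UNSATISFIABLE

Case p11 = 1:
The clause (~p21) is unit, so p21 = 0.
The clause (p22) is unit, so p22 = 1.
The clause (~p31) is unit, so p31 = 0.
The clause (p32) is unit, so p32 = 1.
That conflicts with the unit clause (~p32).
So p11 must be the other value — set p11 = 0.
The clause (p12) is unit, so p12 = 1.
The clause (~p22) is unit, so p22 = 0.
The clause (p21) is unit, so p21 = 1.
The clause (~p31) is unit, so p31 = 0.
The clause (p32) is unit, so p32 = 1.
That conflicts with the unit clause (~p32).
Either choice for p11 ends in contradiction.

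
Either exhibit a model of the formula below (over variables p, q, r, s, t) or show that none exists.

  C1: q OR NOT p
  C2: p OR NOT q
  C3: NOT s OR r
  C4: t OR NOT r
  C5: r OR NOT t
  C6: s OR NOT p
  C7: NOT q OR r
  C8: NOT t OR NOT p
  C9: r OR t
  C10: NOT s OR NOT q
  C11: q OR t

p ↦ false, q ↦ false, r ↦ true, s ↦ false, t ↦ true

Try q = false.
The clause (NOT p) is unit, so p = false.
The clause (t) is unit, so t = true.
The clause (r) is unit, so r = true.
All clauses hold; s can take either value.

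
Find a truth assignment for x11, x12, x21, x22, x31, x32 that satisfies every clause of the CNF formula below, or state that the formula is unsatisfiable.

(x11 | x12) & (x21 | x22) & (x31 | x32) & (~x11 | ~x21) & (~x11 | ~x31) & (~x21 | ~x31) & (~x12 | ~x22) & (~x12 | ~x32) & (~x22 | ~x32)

UNSATISFIABLE

Branch on x11: set x11 = 1.
(~x21) alone gives x21 = 0.
(x22) alone gives x22 = 1.
(~x31) alone gives x31 = 0.
(x32) alone gives x32 = 1.
Now (~x32) is unsatisfied and unit — conflict.
That branch fails; take x11 = 0 instead.
(x12) alone gives x12 = 1.
(~x22) alone gives x22 = 0.
(x21) alone gives x21 = 1.
(~x31) alone gives x31 = 0.
(x32) alone gives x32 = 1.
Now (~x32) is unsatisfied and unit — conflict.
Both values of x11 lead to a conflict.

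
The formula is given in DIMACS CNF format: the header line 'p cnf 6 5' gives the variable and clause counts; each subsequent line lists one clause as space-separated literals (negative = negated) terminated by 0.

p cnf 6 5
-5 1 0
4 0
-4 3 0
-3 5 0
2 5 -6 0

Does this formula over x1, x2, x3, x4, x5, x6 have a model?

Unit clause (x4) forces x4 = True.
Unit clause (x3) forces x3 = True.
Unit clause (x5) forces x5 = True.
Unit clause (x1) forces x1 = True.
Every clause is now satisfied; x2, x6 are unconstrained.
A satisfying assignment: x1: True, x2: False, x3: True, x4: True, x5: True, x6: False.

Satisfiable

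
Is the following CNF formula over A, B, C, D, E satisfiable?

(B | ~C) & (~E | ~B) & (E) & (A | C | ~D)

(E) alone gives E = 1.
(~B) alone gives B = 0.
(~C) alone gives C = 0.
Suppose A = 1.
Every clause is now satisfied; D is unconstrained.
A satisfying assignment: A=1; B=0; C=0; D=1; E=1.

Satisfiable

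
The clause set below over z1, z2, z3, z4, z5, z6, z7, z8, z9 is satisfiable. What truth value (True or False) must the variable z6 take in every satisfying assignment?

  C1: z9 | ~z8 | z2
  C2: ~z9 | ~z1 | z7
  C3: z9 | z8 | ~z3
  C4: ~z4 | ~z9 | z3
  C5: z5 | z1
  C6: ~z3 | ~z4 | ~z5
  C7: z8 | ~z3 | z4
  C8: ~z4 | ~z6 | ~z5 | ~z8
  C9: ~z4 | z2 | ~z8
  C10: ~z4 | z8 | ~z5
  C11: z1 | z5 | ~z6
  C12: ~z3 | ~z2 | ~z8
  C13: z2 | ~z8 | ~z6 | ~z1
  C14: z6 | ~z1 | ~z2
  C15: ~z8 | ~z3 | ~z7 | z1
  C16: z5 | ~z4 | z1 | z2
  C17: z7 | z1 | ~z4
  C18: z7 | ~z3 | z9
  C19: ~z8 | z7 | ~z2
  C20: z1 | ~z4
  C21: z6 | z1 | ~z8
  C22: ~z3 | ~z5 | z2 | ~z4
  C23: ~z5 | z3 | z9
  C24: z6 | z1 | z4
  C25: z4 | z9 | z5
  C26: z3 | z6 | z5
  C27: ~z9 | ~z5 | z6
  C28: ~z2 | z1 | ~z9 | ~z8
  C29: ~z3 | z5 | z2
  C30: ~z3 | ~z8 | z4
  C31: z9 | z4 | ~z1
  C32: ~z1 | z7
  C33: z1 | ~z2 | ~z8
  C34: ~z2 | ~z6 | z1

True

Suppose z6 = 0.
Try z5 = 1.
(~z9) alone gives z9 = 0.
(z3) alone gives z3 = 1.
(z8) alone gives z8 = 1.
(z2) alone gives z2 = 1.
That conflicts with the unit clause (~z2).
That branch fails; take z5 = 0 instead.
(z1) alone gives z1 = 1.
(~z2) alone gives z2 = 0.
(z3) alone gives z3 = 1.
That conflicts with the unit clause (~z3).
Neither z5 = 1 nor z5 = 0 works.
So every satisfying assignment has z6 = True.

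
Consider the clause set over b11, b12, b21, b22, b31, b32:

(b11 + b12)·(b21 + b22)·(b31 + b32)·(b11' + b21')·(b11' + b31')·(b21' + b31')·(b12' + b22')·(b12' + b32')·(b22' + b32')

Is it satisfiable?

Branch on b11: set b11 = 1.
The clause (b21') is unit, so b21 = 0.
The clause (b22) is unit, so b22 = 1.
The clause (b31') is unit, so b31 = 0.
The clause (b32) is unit, so b32 = 1.
That conflicts with the unit clause (b32').
So b11 must be the other value — set b11 = 0.
The clause (b12) is unit, so b12 = 1.
The clause (b22') is unit, so b22 = 0.
The clause (b21) is unit, so b21 = 1.
The clause (b31') is unit, so b31 = 0.
The clause (b32) is unit, so b32 = 1.
That conflicts with the unit clause (b32').
Either choice for b11 ends in contradiction.
No assignment satisfies every clause.

No, unsatisfiable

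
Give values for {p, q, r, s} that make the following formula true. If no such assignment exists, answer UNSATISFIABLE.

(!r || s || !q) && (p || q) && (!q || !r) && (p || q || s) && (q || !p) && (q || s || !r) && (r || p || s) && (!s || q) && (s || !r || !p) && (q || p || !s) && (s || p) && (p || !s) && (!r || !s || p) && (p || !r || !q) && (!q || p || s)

Branch on p: set p = true.
(q) alone gives q = true.
(!r) alone gives r = false.
No clause remains; s is free.

p ↦ true; q ↦ true; r ↦ false; s ↦ true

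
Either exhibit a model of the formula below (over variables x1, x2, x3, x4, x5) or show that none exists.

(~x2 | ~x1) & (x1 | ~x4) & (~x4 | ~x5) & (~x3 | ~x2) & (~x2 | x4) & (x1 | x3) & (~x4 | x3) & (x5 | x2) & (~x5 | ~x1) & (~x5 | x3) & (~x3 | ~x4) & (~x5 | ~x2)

x1=0; x2=0; x3=1; x4=0; x5=1

Branch on x2: set x2 = 0.
The clause (x5) is unit, so x5 = 1.
The clause (~x4) is unit, so x4 = 0.
The clause (~x1) is unit, so x1 = 0.
The clause (x3) is unit, so x3 = 1.
Every clause now holds.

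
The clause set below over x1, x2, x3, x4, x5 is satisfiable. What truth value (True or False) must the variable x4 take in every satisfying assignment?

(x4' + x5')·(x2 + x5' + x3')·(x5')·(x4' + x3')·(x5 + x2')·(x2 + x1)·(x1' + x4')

Suppose x4 = 1.
(x5') alone gives x5 = 0.
(x3') alone gives x3 = 0.
(x2') alone gives x2 = 0.
(x1) alone gives x1 = 1.
Now (x1') is unsatisfied and unit — conflict.
So every satisfying assignment has x4 = False.

False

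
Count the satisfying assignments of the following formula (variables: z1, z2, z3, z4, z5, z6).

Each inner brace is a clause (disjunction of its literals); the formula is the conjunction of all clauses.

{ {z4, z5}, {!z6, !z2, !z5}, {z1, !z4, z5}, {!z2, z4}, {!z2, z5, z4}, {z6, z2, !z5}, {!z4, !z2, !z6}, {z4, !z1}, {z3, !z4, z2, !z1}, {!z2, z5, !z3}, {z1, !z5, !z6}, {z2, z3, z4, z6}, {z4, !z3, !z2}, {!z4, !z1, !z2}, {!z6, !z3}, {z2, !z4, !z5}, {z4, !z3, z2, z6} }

There are 2^6 = 64 truth assignments over (z1, z2, z3, z4, z5, z6).
Split on z6. With z6 = true, the clauses containing z6 are satisfied and !z6 drops from the rest; 0 of the 2^5 = 32 assignments to the other variables satisfy what remains.
With z6 = false, by the same count on the reduced clause set, 3 assignments work.
(One model: z1=F, z2=T, z3=F, z4=T, z5=T, z6=F.)
Total: 0 + 3 = 3.

3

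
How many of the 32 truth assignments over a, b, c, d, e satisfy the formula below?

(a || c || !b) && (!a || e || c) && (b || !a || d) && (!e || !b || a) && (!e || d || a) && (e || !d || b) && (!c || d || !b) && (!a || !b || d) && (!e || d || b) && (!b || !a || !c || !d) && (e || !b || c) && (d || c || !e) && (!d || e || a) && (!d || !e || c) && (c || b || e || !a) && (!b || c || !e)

There are 2^5 = 32 truth assignments over (a, b, c, d, e).
Split on e. With e = true, the clauses containing e are satisfied and !e drops from the rest; 2 of the 2^4 = 16 assignments to the other variables satisfy what remains.
With e = false, by the same count on the reduced clause set, 2 assignments work.
(One model: a=F, b=F, c=F, d=F, e=F.)
Total: 2 + 2 = 4.

4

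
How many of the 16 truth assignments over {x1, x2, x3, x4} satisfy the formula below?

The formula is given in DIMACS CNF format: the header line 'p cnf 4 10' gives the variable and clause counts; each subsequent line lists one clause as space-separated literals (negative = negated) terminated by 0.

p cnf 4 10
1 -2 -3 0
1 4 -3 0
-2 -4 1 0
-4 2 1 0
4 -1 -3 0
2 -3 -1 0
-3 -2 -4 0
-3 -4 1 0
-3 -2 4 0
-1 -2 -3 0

There are 2^4 = 16 truth assignments over (x1, x2, x3, x4).
Check each against the 10 clauses (columns in the order x1, x2, x3, x4):
  F F F F  ✓ satisfies all
  F F F T  ✗ fails (¬x4 ∨ x2 ∨ x1)
  F F T F  ✗ fails (x1 ∨ x4 ∨ ¬x3)
  F F T T  ✗ fails (¬x4 ∨ x2 ∨ x1)
  F T F F  ✓ satisfies all
  F T F T  ✗ fails (¬x2 ∨ ¬x4 ∨ x1)
  F T T F  ✗ fails (x1 ∨ ¬x2 ∨ ¬x3)
  F T T T  ✗ fails (x1 ∨ ¬x2 ∨ ¬x3)
  T F F F  ✓ satisfies all
  T F F T  ✓ satisfies all
  T F T F  ✗ fails (x4 ∨ ¬x1 ∨ ¬x3)
  T F T T  ✗ fails (x2 ∨ ¬x3 ∨ ¬x1)
  T T F F  ✓ satisfies all
  T T F T  ✓ satisfies all
  T T T F  ✗ fails (x4 ∨ ¬x1 ∨ ¬x3)
  T T T T  ✗ fails (¬x3 ∨ ¬x2 ∨ ¬x4)
6 of the 16 rows are models.

6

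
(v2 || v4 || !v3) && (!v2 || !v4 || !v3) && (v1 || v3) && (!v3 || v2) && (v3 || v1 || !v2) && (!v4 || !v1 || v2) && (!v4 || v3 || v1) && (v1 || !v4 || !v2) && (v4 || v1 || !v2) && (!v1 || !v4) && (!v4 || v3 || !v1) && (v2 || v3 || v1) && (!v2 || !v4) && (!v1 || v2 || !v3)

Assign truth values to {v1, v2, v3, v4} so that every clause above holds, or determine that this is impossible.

v1 ↦ true; v2 ↦ true; v3 ↦ false; v4 ↦ false

Try v1 = true.
(!v4) alone gives v4 = false.
Try v2 = true.
Every clause is now satisfied; v3 is unconstrained.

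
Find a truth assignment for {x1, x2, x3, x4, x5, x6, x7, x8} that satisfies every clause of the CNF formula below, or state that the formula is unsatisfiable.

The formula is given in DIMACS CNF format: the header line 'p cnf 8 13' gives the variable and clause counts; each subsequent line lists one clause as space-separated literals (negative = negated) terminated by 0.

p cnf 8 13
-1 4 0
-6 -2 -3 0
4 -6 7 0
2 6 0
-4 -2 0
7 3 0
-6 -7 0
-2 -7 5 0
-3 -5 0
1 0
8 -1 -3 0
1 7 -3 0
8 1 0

The clause (x1) is unit, so x1 = True.
The clause (x4) is unit, so x4 = True.
The clause (¬x2) is unit, so x2 = False.
The clause (x6) is unit, so x6 = True.
The clause (¬x7) is unit, so x7 = False.
The clause (x3) is unit, so x3 = True.
The clause (¬x5) is unit, so x5 = False.
The clause (x8) is unit, so x8 = True.
All clauses are satisfied.

x1: True,  x2: False,  x3: True,  x4: True,  x5: False,  x6: True,  x7: False,  x8: True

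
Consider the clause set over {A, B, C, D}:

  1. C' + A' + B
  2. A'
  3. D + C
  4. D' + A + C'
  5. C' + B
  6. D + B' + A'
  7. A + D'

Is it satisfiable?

From the singleton clause (A'), A = 0.
From the singleton clause (D'), D = 0.
From the singleton clause (C), C = 1.
From the singleton clause (B), B = 1.
Every clause now holds.
A satisfying assignment: A ↦ 0; B ↦ 1; C ↦ 1; D ↦ 0.

Yes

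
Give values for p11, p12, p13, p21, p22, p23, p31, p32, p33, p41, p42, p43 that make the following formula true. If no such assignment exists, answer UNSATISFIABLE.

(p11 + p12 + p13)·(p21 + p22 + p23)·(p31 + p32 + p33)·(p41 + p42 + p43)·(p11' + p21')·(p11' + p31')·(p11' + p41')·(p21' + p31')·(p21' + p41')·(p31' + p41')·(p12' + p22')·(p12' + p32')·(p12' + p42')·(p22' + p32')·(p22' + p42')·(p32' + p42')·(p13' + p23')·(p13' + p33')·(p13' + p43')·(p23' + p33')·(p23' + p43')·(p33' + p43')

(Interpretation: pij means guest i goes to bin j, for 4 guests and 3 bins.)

Suppose p11 = 0.
Suppose p12 = 1.
Unit clause (p22') forces p22 = 0.
Unit clause (p32') forces p32 = 0.
Unit clause (p42') forces p42 = 0.
Suppose p21 = 1.
Unit clause (p31') forces p31 = 0.
Unit clause (p33) forces p33 = 1.
Unit clause (p41') forces p41 = 0.
Unit clause (p43) forces p43 = 1.
Now (p43') is unsatisfied and unit — conflict.
That branch fails; take p21 = 0 instead.
Unit clause (p23) forces p23 = 1.
Unit clause (p13') forces p13 = 0.
Unit clause (p33') forces p33 = 0.
Unit clause (p31) forces p31 = 1.
Unit clause (p41') forces p41 = 0.
Unit clause (p43) forces p43 = 1.
Now (p43') is unsatisfied and unit — conflict.
Either choice for p21 ends in contradiction.
That branch fails; take p12 = 0 instead.
Unit clause (p13) forces p13 = 1.
Unit clause (p23') forces p23 = 0.
Unit clause (p33') forces p33 = 0.
Unit clause (p43') forces p43 = 0.
Suppose p21 = 1.
Unit clause (p31') forces p31 = 0.
Unit clause (p32) forces p32 = 1.
Unit clause (p41') forces p41 = 0.
Unit clause (p42) forces p42 = 1.
Now (p42') is unsatisfied and unit — conflict.
That branch fails; take p21 = 0 instead.
Unit clause (p22) forces p22 = 1.
Unit clause (p32') forces p32 = 0.
Unit clause (p31) forces p31 = 1.
Unit clause (p41') forces p41 = 0.
Unit clause (p42) forces p42 = 1.
Now (p42') is unsatisfied and unit — conflict.
Either choice for p21 ends in contradiction.
Either choice for p12 ends in contradiction.
That branch fails; take p11 = 1 instead.
Unit clause (p21') forces p21 = 0.
Unit clause (p31') forces p31 = 0.
Unit clause (p41') forces p41 = 0.
Suppose p22 = 1.
Unit clause (p12') forces p12 = 0.
Unit clause (p32') forces p32 = 0.
Unit clause (p33) forces p33 = 1.
Unit clause (p42') forces p42 = 0.
Unit clause (p43) forces p43 = 1.
Now (p43') is unsatisfied and unit — conflict.
That branch fails; take p22 = 0 instead.
Unit clause (p23) forces p23 = 1.
Unit clause (p13') forces p13 = 0.
Unit clause (p33') forces p33 = 0.
Unit clause (p32) forces p32 = 1.
Unit clause (p12') forces p12 = 0.
Unit clause (p42') forces p42 = 0.
Unit clause (p43) forces p43 = 1.
Now (p43') is unsatisfied and unit — conflict.
Either choice for p22 ends in contradiction.
Either choice for p11 ends in contradiction.

UNSATISFIABLE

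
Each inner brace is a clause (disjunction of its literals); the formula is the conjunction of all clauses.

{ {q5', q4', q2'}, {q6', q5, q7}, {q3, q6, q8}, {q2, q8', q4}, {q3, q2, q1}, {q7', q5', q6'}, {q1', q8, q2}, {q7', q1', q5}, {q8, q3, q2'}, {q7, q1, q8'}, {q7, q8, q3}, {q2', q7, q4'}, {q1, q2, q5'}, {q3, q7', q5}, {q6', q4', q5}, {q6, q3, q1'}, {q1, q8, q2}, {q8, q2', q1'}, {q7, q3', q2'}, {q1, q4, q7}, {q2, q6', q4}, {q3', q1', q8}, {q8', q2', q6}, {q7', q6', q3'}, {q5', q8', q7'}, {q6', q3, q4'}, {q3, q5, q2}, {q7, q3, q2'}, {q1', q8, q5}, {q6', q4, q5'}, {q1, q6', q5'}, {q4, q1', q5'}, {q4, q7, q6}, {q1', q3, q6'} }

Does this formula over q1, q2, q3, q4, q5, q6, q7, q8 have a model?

Try q5 = 1.
Try q4 = 1.
(q2') alone gives q2 = 0.
(q1) alone gives q1 = 1.
(q8) alone gives q8 = 1.
(q7') alone gives q7 = 0.
Try q6 = 1.
(q3) alone gives q3 = 1.
All clauses are satisfied.
A satisfying assignment: q1 ↦ 1, q2 ↦ 0, q3 ↦ 1, q4 ↦ 1, q5 ↦ 1, q6 ↦ 1, q7 ↦ 0, q8 ↦ 1.

Yes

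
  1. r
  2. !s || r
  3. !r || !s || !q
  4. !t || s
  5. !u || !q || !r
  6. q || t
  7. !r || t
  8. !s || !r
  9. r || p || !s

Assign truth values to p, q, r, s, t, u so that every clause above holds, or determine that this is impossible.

From the singleton clause (r), r = true.
From the singleton clause (t), t = true.
From the singleton clause (s), s = true.
But (!s) is also a unit clause — contradiction.

UNSATISFIABLE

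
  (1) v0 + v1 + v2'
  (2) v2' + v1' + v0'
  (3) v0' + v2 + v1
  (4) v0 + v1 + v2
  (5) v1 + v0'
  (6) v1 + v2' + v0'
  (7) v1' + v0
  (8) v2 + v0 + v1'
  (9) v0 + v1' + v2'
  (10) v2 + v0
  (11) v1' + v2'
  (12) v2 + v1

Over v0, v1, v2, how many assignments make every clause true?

1

There are 2^3 = 8 truth assignments over (v0, v1, v2).
Check each against the 12 clauses (columns in the order v0, v1, v2):
  F F F  ✗ fails (v0 + v1 + v2)
  F F T  ✗ fails (v0 + v1 + v2')
  F T F  ✗ fails (v1' + v0)
  F T T  ✗ fails (v1' + v0)
  T F F  ✗ fails (v0' + v2 + v1)
  T F T  ✗ fails (v1 + v0')
  T T F  ✓ satisfies all
  T T T  ✗ fails (v2' + v1' + v0')
1 of the 8 rows is a model.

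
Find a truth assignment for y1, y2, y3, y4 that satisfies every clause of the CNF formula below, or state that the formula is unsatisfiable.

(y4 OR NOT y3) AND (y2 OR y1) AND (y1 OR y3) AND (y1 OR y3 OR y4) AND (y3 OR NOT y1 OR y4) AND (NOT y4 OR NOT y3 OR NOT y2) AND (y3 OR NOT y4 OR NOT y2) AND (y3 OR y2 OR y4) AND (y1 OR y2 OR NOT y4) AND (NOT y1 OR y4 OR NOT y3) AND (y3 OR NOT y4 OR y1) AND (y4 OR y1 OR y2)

y1: true,  y2: false,  y3: false,  y4: true

Branch on y4: set y4 = true.
Branch on y2: set y2 = false.
From the singleton clause (y1), y1 = true.
All clauses hold; y3 can take either value.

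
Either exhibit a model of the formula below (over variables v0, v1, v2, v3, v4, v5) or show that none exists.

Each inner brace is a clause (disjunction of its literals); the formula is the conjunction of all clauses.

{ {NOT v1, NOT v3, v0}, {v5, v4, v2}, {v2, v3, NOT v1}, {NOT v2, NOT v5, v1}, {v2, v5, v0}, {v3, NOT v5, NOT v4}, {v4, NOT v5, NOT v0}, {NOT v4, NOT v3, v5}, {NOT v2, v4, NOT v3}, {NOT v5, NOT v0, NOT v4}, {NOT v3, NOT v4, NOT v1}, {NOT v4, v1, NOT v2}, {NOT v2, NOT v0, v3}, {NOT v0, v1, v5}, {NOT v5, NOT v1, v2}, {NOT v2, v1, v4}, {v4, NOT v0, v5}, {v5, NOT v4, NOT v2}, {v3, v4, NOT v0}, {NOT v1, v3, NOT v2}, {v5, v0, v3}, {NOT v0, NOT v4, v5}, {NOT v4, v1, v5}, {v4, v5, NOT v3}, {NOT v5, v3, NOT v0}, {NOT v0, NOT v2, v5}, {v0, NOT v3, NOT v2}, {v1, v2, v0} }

Suppose v1 = false.
Suppose v2 = false.
The clause (v0) is unit, so v0 = true.
The clause (v5) is unit, so v5 = true.
The clause (v4) is unit, so v4 = true.
That conflicts with the unit clause (NOT v4).
Backtrack on v2: now try v2 = true.
The clause (NOT v5) is unit, so v5 = false.
The clause (NOT v4) is unit, so v4 = false.
That conflicts with the unit clause (v4).
Either choice for v2 ends in contradiction.
Backtrack on v1: now try v1 = true.
Suppose v3 = false.
The clause (v2) is unit, so v2 = true.
That conflicts with the unit clause (NOT v2).
Backtrack on v3: now try v3 = true.
The clause (v0) is unit, so v0 = true.
The clause (NOT v4) is unit, so v4 = false.
The clause (NOT v5) is unit, so v5 = false.
That conflicts with the unit clause (v5).
Either choice for v3 ends in contradiction.
Either choice for v1 ends in contradiction.

UNSATISFIABLE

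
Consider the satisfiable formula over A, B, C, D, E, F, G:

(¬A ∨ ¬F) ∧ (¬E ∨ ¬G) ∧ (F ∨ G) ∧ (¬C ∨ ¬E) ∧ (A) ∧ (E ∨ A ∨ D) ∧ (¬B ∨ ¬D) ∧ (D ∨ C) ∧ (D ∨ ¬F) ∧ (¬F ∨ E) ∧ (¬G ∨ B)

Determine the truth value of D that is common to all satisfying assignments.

Suppose D = True.
From the singleton clause (A), A = True.
From the singleton clause (¬F), F = False.
From the singleton clause (G), G = True.
From the singleton clause (¬E), E = False.
From the singleton clause (¬B), B = False.
Now (B) is unsatisfied and unit — conflict.
So every satisfying assignment has D = False.

False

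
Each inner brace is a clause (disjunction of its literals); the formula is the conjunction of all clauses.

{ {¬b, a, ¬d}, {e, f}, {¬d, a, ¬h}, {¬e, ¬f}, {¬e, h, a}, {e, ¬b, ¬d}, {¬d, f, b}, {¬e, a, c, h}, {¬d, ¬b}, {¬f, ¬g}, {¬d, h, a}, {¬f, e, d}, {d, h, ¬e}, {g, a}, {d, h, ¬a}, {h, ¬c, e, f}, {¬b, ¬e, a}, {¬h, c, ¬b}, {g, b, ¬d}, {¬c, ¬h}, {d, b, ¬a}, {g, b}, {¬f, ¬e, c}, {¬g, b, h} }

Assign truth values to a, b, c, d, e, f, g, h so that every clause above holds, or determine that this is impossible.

a: False; b: False; c: False; d: False; e: True; f: False; g: True; h: True

Suppose e = True.
From the singleton clause (¬f), f = False.
Suppose h = True.
From the singleton clause (¬c), c = False.
From the singleton clause (¬b), b = False.
From the singleton clause (¬d), d = False.
From the singleton clause (¬a), a = False.
From the singleton clause (g), g = True.
This assignment satisfies each clause.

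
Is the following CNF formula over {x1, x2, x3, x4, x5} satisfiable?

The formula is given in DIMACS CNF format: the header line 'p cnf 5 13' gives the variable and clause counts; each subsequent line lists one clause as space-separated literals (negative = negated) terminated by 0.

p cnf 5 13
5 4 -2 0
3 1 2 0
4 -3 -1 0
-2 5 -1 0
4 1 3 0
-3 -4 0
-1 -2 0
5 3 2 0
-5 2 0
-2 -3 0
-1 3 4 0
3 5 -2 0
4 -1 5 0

Yes, satisfiable

Branch on x3: set x3 = False.
Branch on x1: set x1 = False.
(x2) alone gives x2 = True.
(x4) alone gives x4 = True.
(x5) alone gives x5 = True.
Every clause now holds.
A satisfying assignment: x1: False, x2: True, x3: False, x4: True, x5: True.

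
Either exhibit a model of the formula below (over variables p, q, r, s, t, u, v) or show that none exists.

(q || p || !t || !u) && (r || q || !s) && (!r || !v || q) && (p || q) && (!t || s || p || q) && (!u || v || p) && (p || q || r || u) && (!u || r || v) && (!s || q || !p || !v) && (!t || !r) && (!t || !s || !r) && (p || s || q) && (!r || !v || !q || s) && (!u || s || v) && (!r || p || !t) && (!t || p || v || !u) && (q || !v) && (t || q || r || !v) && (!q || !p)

Branch on p: set p = false.
Unit clause (q) forces q = true.
Branch on u: set u = true.
Unit clause (v) forces v = true.
Branch on t: set t = true.
Unit clause (!r) forces r = false.
Every clause is now satisfied; s is unconstrained.

p=false,  q=true,  r=false,  s=false,  t=true,  u=true,  v=true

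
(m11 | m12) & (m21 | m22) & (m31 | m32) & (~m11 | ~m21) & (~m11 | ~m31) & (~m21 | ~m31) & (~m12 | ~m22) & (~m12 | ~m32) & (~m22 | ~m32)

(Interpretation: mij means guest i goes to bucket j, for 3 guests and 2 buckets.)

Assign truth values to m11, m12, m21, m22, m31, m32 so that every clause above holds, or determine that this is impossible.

Case m11 = 1:
From the singleton clause (~m21), m21 = 0.
From the singleton clause (m22), m22 = 1.
From the singleton clause (~m31), m31 = 0.
From the singleton clause (m32), m32 = 1.
But (~m32) is also a unit clause — contradiction.
Backtrack on m11: now try m11 = 0.
From the singleton clause (m12), m12 = 1.
From the singleton clause (~m22), m22 = 0.
From the singleton clause (m21), m21 = 1.
From the singleton clause (~m31), m31 = 0.
From the singleton clause (m32), m32 = 1.
But (~m32) is also a unit clause — contradiction.
Both values of m11 lead to a conflict.

UNSATISFIABLE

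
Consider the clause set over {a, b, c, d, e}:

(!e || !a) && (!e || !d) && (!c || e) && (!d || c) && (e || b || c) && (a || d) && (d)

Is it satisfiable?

(d) alone gives d = true.
(!e) alone gives e = false.
(!c) alone gives c = false.
Now (c) is unsatisfied and unit — conflict.
No assignment satisfies every clause.

Unsatisfiable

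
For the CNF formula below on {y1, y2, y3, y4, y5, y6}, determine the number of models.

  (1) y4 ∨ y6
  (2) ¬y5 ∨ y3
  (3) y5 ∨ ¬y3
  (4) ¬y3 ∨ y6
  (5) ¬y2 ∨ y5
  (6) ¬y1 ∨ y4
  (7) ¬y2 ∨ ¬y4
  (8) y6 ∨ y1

There are 2^6 = 64 truth assignments over (y1, y2, y3, y4, y5, y6).
Split on y5. With y5 = True, the clauses containing y5 are satisfied and ¬y5 drops from the rest; 4 of the 2^5 = 32 assignments to the other variables satisfy what remains.
With y5 = False, by the same count on the reduced clause set, 4 assignments work.
Total: 4 + 4 = 8.

8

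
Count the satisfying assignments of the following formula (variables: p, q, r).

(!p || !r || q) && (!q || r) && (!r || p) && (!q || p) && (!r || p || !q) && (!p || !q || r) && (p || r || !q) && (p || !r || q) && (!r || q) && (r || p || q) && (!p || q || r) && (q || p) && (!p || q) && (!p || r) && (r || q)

1

There are 2^3 = 8 truth assignments over (p, q, r).
Split on r. With r = true, the clauses containing r are satisfied and !r drops from the rest; 1 of the 2^2 = 4 assignments to the other variables satisfy what remains.
With r = false, by the same count on the reduced clause set, 0 assignments work.
(One model: p=T, q=T, r=T.)
Total: 1 + 0 = 1.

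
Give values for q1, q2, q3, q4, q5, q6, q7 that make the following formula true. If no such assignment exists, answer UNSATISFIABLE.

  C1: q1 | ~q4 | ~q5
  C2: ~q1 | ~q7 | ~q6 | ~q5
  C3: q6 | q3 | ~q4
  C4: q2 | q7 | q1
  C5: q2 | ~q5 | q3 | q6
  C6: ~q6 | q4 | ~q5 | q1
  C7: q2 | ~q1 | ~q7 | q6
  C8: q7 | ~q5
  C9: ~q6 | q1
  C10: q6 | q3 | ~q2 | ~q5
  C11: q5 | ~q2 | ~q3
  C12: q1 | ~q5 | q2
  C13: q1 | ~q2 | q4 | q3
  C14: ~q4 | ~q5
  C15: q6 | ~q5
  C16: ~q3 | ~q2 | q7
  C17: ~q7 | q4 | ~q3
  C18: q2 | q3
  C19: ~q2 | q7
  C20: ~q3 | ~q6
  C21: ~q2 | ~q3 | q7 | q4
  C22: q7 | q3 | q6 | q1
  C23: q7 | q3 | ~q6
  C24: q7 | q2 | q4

Try q7 = 0.
From the singleton clause (~q5), q5 = 0.
From the singleton clause (~q2), q2 = 0.
From the singleton clause (q1), q1 = 1.
From the singleton clause (q3), q3 = 1.
From the singleton clause (~q6), q6 = 0.
From the singleton clause (q4), q4 = 1.
This assignment satisfies each clause.

q1: 1, q2: 0, q3: 1, q4: 1, q5: 0, q6: 0, q7: 0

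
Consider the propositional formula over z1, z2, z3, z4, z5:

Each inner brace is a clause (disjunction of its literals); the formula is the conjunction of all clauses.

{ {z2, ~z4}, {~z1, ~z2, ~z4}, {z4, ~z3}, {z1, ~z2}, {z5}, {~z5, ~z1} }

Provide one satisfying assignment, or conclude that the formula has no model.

z1 ↦ 0; z2 ↦ 0; z3 ↦ 0; z4 ↦ 0; z5 ↦ 1

(z5) alone gives z5 = 1.
(~z1) alone gives z1 = 0.
(~z2) alone gives z2 = 0.
(~z4) alone gives z4 = 0.
(~z3) alone gives z3 = 0.
All clauses are satisfied.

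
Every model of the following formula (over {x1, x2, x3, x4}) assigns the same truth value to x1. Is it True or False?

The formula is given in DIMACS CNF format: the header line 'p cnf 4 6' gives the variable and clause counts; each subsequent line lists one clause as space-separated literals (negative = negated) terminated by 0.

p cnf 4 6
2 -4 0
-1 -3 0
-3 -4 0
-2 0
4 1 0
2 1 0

Suppose x1 = False.
The clause (¬x2) is unit, so x2 = False.
But (x2) is also a unit clause — contradiction.
So every satisfying assignment has x1 = True.

True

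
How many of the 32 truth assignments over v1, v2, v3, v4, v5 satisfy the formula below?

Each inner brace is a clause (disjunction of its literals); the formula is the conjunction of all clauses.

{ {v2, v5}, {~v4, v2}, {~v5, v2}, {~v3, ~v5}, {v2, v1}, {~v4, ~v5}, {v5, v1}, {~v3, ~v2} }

There are 2^5 = 32 truth assignments over (v1, v2, v3, v4, v5).
Split on v3. With v3 = 1, the clauses containing v3 are satisfied and ~v3 drops from the rest; 0 of the 2^4 = 16 assignments to the other variables satisfy what remains.
With v3 = 0, by the same count on the reduced clause set, 4 assignments work.
(One model: v1=F, v2=T, v3=F, v4=F, v5=T.)
Total: 0 + 4 = 4.

4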